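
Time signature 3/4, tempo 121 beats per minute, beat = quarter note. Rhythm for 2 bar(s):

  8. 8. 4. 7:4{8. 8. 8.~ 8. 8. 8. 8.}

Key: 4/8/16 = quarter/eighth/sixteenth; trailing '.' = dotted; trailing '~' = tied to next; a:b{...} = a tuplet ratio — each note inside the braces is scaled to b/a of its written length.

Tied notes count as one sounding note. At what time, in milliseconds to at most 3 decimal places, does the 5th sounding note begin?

note 5 onset = 24/7b = 1700.118ms

1. 0.0ms @ 0 + 371.901ms (3/4)
2. 371.901ms @ 3/4 + 371.901ms (3/4)
3. 743.802ms @ 3/2 + 743.802ms (3/2)
4. 1487.603ms @ 3 + 212.515ms (3/7)
5. 1700.118ms @ 24/7 + 212.515ms (3/7)
6. 1912.633ms @ 27/7 + 425.03ms (6/7)
7. 2337.662ms @ 33/7 + 212.515ms (3/7)
8. 2550.177ms @ 36/7 + 212.515ms (3/7)
9. 2762.692ms @ 39/7 + 212.515ms (3/7)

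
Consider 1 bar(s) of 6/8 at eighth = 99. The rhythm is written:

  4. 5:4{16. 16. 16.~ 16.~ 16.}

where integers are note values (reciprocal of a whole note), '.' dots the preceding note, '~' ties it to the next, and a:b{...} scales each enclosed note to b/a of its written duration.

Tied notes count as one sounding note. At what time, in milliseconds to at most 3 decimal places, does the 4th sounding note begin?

1. 0.0ms @ 0 + 1818.182ms (3)
2. 1818.182ms @ 3 + 363.636ms (3/5)
3. 2181.818ms @ 18/5 + 363.636ms (3/5)
4. 2545.455ms @ 21/5 + 1090.909ms (9/5)

note 4 onset = 21/5b = 2545.455ms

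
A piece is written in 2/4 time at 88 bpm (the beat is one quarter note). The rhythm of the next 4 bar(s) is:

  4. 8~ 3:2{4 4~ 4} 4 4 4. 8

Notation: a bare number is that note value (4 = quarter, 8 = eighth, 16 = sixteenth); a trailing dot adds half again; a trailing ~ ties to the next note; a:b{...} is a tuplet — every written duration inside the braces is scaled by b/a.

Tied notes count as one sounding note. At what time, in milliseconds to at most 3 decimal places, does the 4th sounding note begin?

note 4 onset = 4b = 2727.273ms

1. 0.0ms @ 0 + 1022.727ms (3/2)
2. 1022.727ms @ 3/2 + 795.455ms (7/6)
3. 1818.182ms @ 8/3 + 909.091ms (4/3)
4. 2727.273ms @ 4 + 681.818ms (1)
5. 3409.091ms @ 5 + 681.818ms (1)
6. 4090.909ms @ 6 + 1022.727ms (3/2)
7. 5113.636ms @ 15/2 + 340.909ms (1/2)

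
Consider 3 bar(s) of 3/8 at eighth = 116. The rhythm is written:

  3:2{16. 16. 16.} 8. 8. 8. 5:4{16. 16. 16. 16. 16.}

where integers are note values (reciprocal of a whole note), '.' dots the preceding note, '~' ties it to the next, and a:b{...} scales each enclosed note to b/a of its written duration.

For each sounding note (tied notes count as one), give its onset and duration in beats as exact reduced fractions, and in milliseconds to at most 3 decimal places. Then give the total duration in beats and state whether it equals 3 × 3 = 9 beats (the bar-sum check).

1) 0.0ms=0b +258.621ms=1/2b
2) 258.621ms=1/2b +258.621ms=1/2b
3) 517.241ms=1b +258.621ms=1/2b
4) 775.862ms=3/2b +775.862ms=3/2b
5) 1551.724ms=3b +775.862ms=3/2b
6) 2327.586ms=9/2b +775.862ms=3/2b
7) 3103.448ms=6b +310.345ms=3/5b
8) 3413.793ms=33/5b +310.345ms=3/5b
9) 3724.138ms=36/5b +310.345ms=3/5b
10) 4034.483ms=39/5b +310.345ms=3/5b
11) 4344.828ms=42/5b +310.345ms=3/5b
Σ=9b of 9 (116bpm 3/8) — PASS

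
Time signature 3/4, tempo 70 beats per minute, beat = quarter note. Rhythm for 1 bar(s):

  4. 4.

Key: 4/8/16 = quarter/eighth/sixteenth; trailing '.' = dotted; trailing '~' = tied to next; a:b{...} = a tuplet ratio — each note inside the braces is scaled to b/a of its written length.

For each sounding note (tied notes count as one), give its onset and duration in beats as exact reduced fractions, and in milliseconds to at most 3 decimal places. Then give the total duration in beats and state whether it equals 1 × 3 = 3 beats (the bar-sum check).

1) 0.0ms=0b +1285.714ms=3/2b
2) 1285.714ms=3/2b +1285.714ms=3/2b
Σ=3b of 3 (70bpm 3/4) — PASS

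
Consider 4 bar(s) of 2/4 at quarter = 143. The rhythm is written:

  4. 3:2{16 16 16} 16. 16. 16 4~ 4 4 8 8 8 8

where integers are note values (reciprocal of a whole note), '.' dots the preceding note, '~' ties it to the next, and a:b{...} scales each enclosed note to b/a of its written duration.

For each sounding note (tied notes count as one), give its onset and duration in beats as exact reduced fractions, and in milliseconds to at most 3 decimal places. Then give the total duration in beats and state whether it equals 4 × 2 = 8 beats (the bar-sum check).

1) 0.0ms=0b +629.371ms=3/2b
2) 629.371ms=3/2b +69.93ms=1/6b
3) 699.301ms=5/3b +69.93ms=1/6b
4) 769.231ms=11/6b +69.93ms=1/6b
5) 839.161ms=2b +157.343ms=3/8b
6) 996.503ms=19/8b +157.343ms=3/8b
7) 1153.846ms=11/4b +104.895ms=1/4b
8) 1258.741ms=3b +839.161ms=2b
9) 2097.902ms=5b +419.58ms=1b
10) 2517.483ms=6b +209.79ms=1/2b
11) 2727.273ms=13/2b +209.79ms=1/2b
12) 2937.063ms=7b +209.79ms=1/2b
13) 3146.853ms=15/2b +209.79ms=1/2b
Σ=8b of 8 (143bpm 2/4) — PASS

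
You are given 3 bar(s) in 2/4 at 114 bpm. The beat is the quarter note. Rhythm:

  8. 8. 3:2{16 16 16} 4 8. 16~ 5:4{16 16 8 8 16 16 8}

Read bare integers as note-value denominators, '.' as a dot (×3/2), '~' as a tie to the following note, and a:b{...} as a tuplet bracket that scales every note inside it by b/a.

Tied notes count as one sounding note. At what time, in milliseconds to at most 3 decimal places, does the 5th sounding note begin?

1. 0.0ms @ 0 + 394.737ms (3/4)
2. 394.737ms @ 3/4 + 394.737ms (3/4)
3. 789.474ms @ 3/2 + 87.719ms (1/6)
4. 877.193ms @ 5/3 + 87.719ms (1/6)
5. 964.912ms @ 11/6 + 87.719ms (1/6)
6. 1052.632ms @ 2 + 526.316ms (1)
7. 1578.947ms @ 3 + 394.737ms (3/4)
8. 1973.684ms @ 15/4 + 236.842ms (9/20)
9. 2210.526ms @ 21/5 + 105.263ms (1/5)
10. 2315.789ms @ 22/5 + 210.526ms (2/5)
11. 2526.316ms @ 24/5 + 210.526ms (2/5)
12. 2736.842ms @ 26/5 + 105.263ms (1/5)
13. 2842.105ms @ 27/5 + 105.263ms (1/5)
14. 2947.368ms @ 28/5 + 210.526ms (2/5)

note 5 onset = 11/6b = 964.912ms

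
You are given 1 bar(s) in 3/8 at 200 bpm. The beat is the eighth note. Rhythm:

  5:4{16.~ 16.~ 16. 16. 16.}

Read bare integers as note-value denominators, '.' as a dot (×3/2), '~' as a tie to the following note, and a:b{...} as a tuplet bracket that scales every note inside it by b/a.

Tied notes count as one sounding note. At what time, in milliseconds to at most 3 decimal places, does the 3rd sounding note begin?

note 3 onset = 12/5b = 720.0ms

1. 0.0ms @ 0 + 540.0ms (9/5)
2. 540.0ms @ 9/5 + 180.0ms (3/5)
3. 720.0ms @ 12/5 + 180.0ms (3/5)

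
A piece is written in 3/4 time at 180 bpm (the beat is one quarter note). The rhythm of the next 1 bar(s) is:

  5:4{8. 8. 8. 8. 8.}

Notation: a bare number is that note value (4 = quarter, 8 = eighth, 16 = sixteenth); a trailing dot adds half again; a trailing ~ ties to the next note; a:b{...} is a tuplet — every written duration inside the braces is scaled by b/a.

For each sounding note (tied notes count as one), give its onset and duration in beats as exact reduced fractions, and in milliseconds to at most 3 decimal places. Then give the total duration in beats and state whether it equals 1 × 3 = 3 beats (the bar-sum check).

1) 0.0ms=0b +200.0ms=3/5b
2) 200.0ms=3/5b +200.0ms=3/5b
3) 400.0ms=6/5b +200.0ms=3/5b
4) 600.0ms=9/5b +200.0ms=3/5b
5) 800.0ms=12/5b +200.0ms=3/5b
Σ=3b of 3 (180bpm 3/4) — PASS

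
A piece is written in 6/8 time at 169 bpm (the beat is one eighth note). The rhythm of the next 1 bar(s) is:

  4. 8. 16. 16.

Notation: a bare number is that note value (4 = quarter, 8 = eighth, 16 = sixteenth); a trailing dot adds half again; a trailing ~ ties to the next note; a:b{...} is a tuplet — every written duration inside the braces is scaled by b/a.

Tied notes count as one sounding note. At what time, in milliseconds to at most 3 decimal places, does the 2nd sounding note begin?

note 2 onset = 3b = 1065.089ms

1. 0.0ms @ 0 + 1065.089ms (3)
2. 1065.089ms @ 3 + 532.544ms (3/2)
3. 1597.633ms @ 9/2 + 266.272ms (3/4)
4. 1863.905ms @ 21/4 + 266.272ms (3/4)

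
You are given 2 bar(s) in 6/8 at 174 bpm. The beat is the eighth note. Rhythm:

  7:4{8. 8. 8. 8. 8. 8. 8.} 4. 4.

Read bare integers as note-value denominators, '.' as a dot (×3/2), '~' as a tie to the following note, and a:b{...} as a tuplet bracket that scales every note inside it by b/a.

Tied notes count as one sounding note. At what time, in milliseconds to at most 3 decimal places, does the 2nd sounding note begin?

1. 0.0ms @ 0 + 295.567ms (6/7)
2. 295.567ms @ 6/7 + 295.567ms (6/7)
3. 591.133ms @ 12/7 + 295.567ms (6/7)
4. 886.7ms @ 18/7 + 295.567ms (6/7)
5. 1182.266ms @ 24/7 + 295.567ms (6/7)
6. 1477.833ms @ 30/7 + 295.567ms (6/7)
7. 1773.399ms @ 36/7 + 295.567ms (6/7)
8. 2068.966ms @ 6 + 1034.483ms (3)
9. 3103.448ms @ 9 + 1034.483ms (3)

note 2 onset = 6/7b = 295.567ms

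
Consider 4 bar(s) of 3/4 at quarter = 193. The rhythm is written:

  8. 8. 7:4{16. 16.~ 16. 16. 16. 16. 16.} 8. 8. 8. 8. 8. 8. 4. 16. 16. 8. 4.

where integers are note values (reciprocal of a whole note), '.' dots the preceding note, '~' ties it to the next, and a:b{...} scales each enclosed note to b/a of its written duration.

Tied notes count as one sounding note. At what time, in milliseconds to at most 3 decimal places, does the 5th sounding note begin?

1. 0.0ms @ 0 + 233.161ms (3/4)
2. 233.161ms @ 3/4 + 233.161ms (3/4)
3. 466.321ms @ 3/2 + 66.617ms (3/14)
4. 532.939ms @ 12/7 + 133.235ms (3/7)
5. 666.173ms @ 15/7 + 66.617ms (3/14)
6. 732.791ms @ 33/14 + 66.617ms (3/14)
7. 799.408ms @ 18/7 + 66.617ms (3/14)
8. 866.025ms @ 39/14 + 66.617ms (3/14)
9. 932.642ms @ 3 + 233.161ms (3/4)
10. 1165.803ms @ 15/4 + 233.161ms (3/4)
11. 1398.964ms @ 9/2 + 233.161ms (3/4)
12. 1632.124ms @ 21/4 + 233.161ms (3/4)
13. 1865.285ms @ 6 + 233.161ms (3/4)
14. 2098.446ms @ 27/4 + 233.161ms (3/4)
15. 2331.606ms @ 15/2 + 466.321ms (3/2)
16. 2797.927ms @ 9 + 116.58ms (3/8)
17. 2914.508ms @ 75/8 + 116.58ms (3/8)
18. 3031.088ms @ 39/4 + 233.161ms (3/4)
19. 3264.249ms @ 21/2 + 466.321ms (3/2)

note 5 onset = 15/7b = 666.173ms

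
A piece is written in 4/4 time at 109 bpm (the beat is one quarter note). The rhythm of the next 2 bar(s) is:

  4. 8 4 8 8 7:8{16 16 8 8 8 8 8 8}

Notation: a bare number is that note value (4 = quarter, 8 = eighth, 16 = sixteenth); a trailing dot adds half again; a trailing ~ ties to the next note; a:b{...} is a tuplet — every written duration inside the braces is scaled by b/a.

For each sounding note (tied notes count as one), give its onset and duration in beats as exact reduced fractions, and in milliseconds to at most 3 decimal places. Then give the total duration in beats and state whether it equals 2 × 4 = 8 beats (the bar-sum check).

1) 0.0ms=0b +825.688ms=3/2b
2) 825.688ms=3/2b +275.229ms=1/2b
3) 1100.917ms=2b +550.459ms=1b
4) 1651.376ms=3b +275.229ms=1/2b
5) 1926.606ms=7/2b +275.229ms=1/2b
6) 2201.835ms=4b +157.274ms=2/7b
7) 2359.109ms=30/7b +157.274ms=2/7b
8) 2516.383ms=32/7b +314.548ms=4/7b
9) 2830.931ms=36/7b +314.548ms=4/7b
10) 3145.478ms=40/7b +314.548ms=4/7b
11) 3460.026ms=44/7b +314.548ms=4/7b
12) 3774.574ms=48/7b +314.548ms=4/7b
13) 4089.122ms=52/7b +314.548ms=4/7b
Σ=8b of 8 (109bpm 4/4) — PASS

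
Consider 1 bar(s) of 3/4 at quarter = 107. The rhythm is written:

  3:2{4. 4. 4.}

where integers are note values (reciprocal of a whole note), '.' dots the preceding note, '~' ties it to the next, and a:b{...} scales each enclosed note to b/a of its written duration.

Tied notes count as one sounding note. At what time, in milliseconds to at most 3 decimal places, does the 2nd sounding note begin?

note 2 onset = 1b = 560.748ms

1. 0.0ms @ 0 + 560.748ms (1)
2. 560.748ms @ 1 + 560.748ms (1)
3. 1121.495ms @ 2 + 560.748ms (1)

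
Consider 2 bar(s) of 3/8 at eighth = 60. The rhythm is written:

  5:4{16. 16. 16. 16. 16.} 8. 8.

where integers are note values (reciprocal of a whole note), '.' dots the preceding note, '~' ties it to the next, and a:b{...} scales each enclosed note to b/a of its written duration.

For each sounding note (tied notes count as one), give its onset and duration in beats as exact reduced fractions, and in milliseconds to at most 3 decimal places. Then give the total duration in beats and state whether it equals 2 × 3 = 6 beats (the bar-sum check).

1) 0.0ms=0b +600.0ms=3/5b
2) 600.0ms=3/5b +600.0ms=3/5b
3) 1200.0ms=6/5b +600.0ms=3/5b
4) 1800.0ms=9/5b +600.0ms=3/5b
5) 2400.0ms=12/5b +600.0ms=3/5b
6) 3000.0ms=3b +1500.0ms=3/2b
7) 4500.0ms=9/2b +1500.0ms=3/2b
Σ=6b of 6 (60bpm 3/8) — PASS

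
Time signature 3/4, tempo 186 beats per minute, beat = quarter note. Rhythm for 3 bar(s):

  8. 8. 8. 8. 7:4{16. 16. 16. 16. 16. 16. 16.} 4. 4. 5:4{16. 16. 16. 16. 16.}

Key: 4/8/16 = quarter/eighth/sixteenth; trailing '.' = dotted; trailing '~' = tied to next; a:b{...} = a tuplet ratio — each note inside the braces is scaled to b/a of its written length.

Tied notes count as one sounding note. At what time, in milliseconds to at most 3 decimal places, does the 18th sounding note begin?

note 18 onset = 87/10b = 2806.452ms

1. 0.0ms @ 0 + 241.935ms (3/4)
2. 241.935ms @ 3/4 + 241.935ms (3/4)
3. 483.871ms @ 3/2 + 241.935ms (3/4)
4. 725.806ms @ 9/4 + 241.935ms (3/4)
5. 967.742ms @ 3 + 69.124ms (3/14)
6. 1036.866ms @ 45/14 + 69.124ms (3/14)
7. 1105.991ms @ 24/7 + 69.124ms (3/14)
8. 1175.115ms @ 51/14 + 69.124ms (3/14)
9. 1244.24ms @ 27/7 + 69.124ms (3/14)
10. 1313.364ms @ 57/14 + 69.124ms (3/14)
11. 1382.488ms @ 30/7 + 69.124ms (3/14)
12. 1451.613ms @ 9/2 + 483.871ms (3/2)
13. 1935.484ms @ 6 + 483.871ms (3/2)
14. 2419.355ms @ 15/2 + 96.774ms (3/10)
15. 2516.129ms @ 39/5 + 96.774ms (3/10)
16. 2612.903ms @ 81/10 + 96.774ms (3/10)
17. 2709.677ms @ 42/5 + 96.774ms (3/10)
18. 2806.452ms @ 87/10 + 96.774ms (3/10)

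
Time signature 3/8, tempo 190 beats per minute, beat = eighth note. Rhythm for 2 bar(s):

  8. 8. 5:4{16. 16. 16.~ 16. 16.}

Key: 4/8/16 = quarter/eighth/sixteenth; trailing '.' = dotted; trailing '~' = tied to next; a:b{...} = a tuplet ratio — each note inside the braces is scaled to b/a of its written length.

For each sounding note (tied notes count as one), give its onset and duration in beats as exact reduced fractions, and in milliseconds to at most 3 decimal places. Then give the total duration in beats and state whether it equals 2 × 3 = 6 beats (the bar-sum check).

1) 0.0ms=0b +473.684ms=3/2b
2) 473.684ms=3/2b +473.684ms=3/2b
3) 947.368ms=3b +189.474ms=3/5b
4) 1136.842ms=18/5b +189.474ms=3/5b
5) 1326.316ms=21/5b +378.947ms=6/5b
6) 1705.263ms=27/5b +189.474ms=3/5b
Σ=6b of 6 (190bpm 3/8) — PASS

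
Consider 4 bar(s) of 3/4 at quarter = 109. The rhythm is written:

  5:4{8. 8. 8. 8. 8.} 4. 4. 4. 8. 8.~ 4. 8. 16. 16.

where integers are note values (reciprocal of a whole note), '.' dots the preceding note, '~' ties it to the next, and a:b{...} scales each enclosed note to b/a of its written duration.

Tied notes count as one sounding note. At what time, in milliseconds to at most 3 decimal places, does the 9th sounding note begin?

1. 0.0ms @ 0 + 330.275ms (3/5)
2. 330.275ms @ 3/5 + 330.275ms (3/5)
3. 660.55ms @ 6/5 + 330.275ms (3/5)
4. 990.826ms @ 9/5 + 330.275ms (3/5)
5. 1321.101ms @ 12/5 + 330.275ms (3/5)
6. 1651.376ms @ 3 + 825.688ms (3/2)
7. 2477.064ms @ 9/2 + 825.688ms (3/2)
8. 3302.752ms @ 6 + 825.688ms (3/2)
9. 4128.44ms @ 15/2 + 412.844ms (3/4)
10. 4541.284ms @ 33/4 + 1238.532ms (9/4)
11. 5779.817ms @ 21/2 + 412.844ms (3/4)
12. 6192.661ms @ 45/4 + 206.422ms (3/8)
13. 6399.083ms @ 93/8 + 206.422ms (3/8)

note 9 onset = 15/2b = 4128.44ms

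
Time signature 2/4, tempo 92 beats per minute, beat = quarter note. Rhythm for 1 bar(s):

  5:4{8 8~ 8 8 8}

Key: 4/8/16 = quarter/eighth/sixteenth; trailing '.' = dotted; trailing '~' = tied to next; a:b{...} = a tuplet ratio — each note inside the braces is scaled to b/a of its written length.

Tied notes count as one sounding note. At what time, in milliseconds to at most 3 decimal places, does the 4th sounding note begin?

note 4 onset = 8/5b = 1043.478ms

1. 0.0ms @ 0 + 260.87ms (2/5)
2. 260.87ms @ 2/5 + 521.739ms (4/5)
3. 782.609ms @ 6/5 + 260.87ms (2/5)
4. 1043.478ms @ 8/5 + 260.87ms (2/5)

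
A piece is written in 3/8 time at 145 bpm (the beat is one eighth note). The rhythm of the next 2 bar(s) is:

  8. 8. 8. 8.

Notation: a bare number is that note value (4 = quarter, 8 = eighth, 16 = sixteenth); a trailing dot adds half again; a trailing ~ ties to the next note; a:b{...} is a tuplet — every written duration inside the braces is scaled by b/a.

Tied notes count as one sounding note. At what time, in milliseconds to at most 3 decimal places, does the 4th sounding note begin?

note 4 onset = 9/2b = 1862.069ms

1. 0.0ms @ 0 + 620.69ms (3/2)
2. 620.69ms @ 3/2 + 620.69ms (3/2)
3. 1241.379ms @ 3 + 620.69ms (3/2)
4. 1862.069ms @ 9/2 + 620.69ms (3/2)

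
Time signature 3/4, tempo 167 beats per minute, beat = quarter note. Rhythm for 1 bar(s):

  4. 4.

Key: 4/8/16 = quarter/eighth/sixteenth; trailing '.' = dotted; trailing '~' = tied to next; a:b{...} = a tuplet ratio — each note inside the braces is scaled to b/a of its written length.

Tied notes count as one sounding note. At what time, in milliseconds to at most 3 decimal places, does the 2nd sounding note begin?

note 2 onset = 3/2b = 538.922ms

1. 0.0ms @ 0 + 538.922ms (3/2)
2. 538.922ms @ 3/2 + 538.922ms (3/2)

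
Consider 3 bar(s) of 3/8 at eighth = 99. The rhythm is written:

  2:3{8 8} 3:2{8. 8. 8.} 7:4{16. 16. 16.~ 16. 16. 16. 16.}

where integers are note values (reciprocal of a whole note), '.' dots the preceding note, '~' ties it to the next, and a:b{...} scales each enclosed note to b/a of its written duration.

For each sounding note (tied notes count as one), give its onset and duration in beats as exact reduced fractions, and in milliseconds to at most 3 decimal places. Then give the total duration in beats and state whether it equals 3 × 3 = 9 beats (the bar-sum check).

1) 0.0ms=0b +909.091ms=3/2b
2) 909.091ms=3/2b +909.091ms=3/2b
3) 1818.182ms=3b +606.061ms=1b
4) 2424.242ms=4b +606.061ms=1b
5) 3030.303ms=5b +606.061ms=1b
6) 3636.364ms=6b +259.74ms=3/7b
7) 3896.104ms=45/7b +259.74ms=3/7b
8) 4155.844ms=48/7b +519.481ms=6/7b
9) 4675.325ms=54/7b +259.74ms=3/7b
10) 4935.065ms=57/7b +259.74ms=3/7b
11) 5194.805ms=60/7b +259.74ms=3/7b
Σ=9b of 9 (99bpm 3/8) — PASS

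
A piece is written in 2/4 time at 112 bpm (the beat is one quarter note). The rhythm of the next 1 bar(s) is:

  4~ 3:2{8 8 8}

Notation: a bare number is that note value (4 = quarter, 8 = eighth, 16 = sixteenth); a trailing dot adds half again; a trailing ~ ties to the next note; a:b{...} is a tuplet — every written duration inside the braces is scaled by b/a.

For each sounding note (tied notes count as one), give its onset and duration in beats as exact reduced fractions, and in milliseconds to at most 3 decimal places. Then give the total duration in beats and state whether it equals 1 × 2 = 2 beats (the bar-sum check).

1) 0.0ms=0b +714.286ms=4/3b
2) 714.286ms=4/3b +178.571ms=1/3b
3) 892.857ms=5/3b +178.571ms=1/3b
Σ=2b of 2 (112bpm 2/4) — PASS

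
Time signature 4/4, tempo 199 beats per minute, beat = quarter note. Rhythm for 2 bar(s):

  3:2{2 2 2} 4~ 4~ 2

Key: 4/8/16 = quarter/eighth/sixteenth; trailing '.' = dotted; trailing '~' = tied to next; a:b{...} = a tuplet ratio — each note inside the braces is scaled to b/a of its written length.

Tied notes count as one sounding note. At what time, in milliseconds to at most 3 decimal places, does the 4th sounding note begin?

1. 0.0ms @ 0 + 402.01ms (4/3)
2. 402.01ms @ 4/3 + 402.01ms (4/3)
3. 804.02ms @ 8/3 + 402.01ms (4/3)
4. 1206.03ms @ 4 + 1206.03ms (4)

note 4 onset = 4b = 1206.03ms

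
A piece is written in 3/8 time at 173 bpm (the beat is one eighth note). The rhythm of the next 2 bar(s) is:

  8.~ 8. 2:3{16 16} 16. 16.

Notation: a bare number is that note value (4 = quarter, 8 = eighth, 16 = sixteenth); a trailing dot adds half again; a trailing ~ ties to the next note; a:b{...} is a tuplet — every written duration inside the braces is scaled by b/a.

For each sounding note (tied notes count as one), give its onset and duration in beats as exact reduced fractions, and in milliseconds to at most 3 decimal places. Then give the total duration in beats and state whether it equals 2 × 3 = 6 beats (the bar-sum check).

1) 0.0ms=0b +1040.462ms=3b
2) 1040.462ms=3b +260.116ms=3/4b
3) 1300.578ms=15/4b +260.116ms=3/4b
4) 1560.694ms=9/2b +260.116ms=3/4b
5) 1820.809ms=21/4b +260.116ms=3/4b
Σ=6b of 6 (173bpm 3/8) — PASS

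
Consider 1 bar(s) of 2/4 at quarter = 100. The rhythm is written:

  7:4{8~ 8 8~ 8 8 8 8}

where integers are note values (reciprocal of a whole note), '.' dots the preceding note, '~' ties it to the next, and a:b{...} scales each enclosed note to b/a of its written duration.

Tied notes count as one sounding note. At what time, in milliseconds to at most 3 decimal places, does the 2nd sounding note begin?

1. 0.0ms @ 0 + 342.857ms (4/7)
2. 342.857ms @ 4/7 + 342.857ms (4/7)
3. 685.714ms @ 8/7 + 171.429ms (2/7)
4. 857.143ms @ 10/7 + 171.429ms (2/7)
5. 1028.571ms @ 12/7 + 171.429ms (2/7)

note 2 onset = 4/7b = 342.857ms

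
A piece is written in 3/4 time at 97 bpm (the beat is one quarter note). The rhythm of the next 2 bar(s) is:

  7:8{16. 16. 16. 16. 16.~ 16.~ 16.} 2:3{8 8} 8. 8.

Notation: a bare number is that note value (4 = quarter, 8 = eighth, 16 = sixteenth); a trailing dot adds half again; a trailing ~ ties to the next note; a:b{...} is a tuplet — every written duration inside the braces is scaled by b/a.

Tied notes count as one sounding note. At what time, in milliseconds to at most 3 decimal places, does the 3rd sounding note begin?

note 3 onset = 6/7b = 530.191ms

1. 0.0ms @ 0 + 265.096ms (3/7)
2. 265.096ms @ 3/7 + 265.096ms (3/7)
3. 530.191ms @ 6/7 + 265.096ms (3/7)
4. 795.287ms @ 9/7 + 265.096ms (3/7)
5. 1060.383ms @ 12/7 + 795.287ms (9/7)
6. 1855.67ms @ 3 + 463.918ms (3/4)
7. 2319.588ms @ 15/4 + 463.918ms (3/4)
8. 2783.505ms @ 9/2 + 463.918ms (3/4)
9. 3247.423ms @ 21/4 + 463.918ms (3/4)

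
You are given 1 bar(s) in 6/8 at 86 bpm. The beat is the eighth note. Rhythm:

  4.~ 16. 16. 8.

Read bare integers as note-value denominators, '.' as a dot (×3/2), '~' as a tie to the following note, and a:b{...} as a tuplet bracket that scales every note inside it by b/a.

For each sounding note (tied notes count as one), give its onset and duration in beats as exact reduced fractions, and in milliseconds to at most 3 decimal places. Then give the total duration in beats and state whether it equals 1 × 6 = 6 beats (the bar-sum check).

1) 0.0ms=0b +2616.279ms=15/4b
2) 2616.279ms=15/4b +523.256ms=3/4b
3) 3139.535ms=9/2b +1046.512ms=3/2b
Σ=6b of 6 (86bpm 6/8) — PASS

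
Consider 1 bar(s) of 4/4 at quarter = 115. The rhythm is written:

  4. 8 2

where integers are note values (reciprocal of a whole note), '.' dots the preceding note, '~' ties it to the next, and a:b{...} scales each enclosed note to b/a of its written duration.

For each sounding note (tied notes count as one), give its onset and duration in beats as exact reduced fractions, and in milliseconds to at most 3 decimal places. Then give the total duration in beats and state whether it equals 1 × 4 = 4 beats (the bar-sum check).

1) 0.0ms=0b +782.609ms=3/2b
2) 782.609ms=3/2b +260.87ms=1/2b
3) 1043.478ms=2b +1043.478ms=2b
Σ=4b of 4 (115bpm 4/4) — PASS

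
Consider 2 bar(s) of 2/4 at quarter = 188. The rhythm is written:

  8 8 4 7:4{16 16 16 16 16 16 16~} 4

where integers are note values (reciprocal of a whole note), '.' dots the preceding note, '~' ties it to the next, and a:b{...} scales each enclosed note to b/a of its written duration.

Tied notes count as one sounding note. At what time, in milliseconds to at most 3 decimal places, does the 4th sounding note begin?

note 4 onset = 2b = 638.298ms

1. 0.0ms @ 0 + 159.574ms (1/2)
2. 159.574ms @ 1/2 + 159.574ms (1/2)
3. 319.149ms @ 1 + 319.149ms (1)
4. 638.298ms @ 2 + 45.593ms (1/7)
5. 683.891ms @ 15/7 + 45.593ms (1/7)
6. 729.483ms @ 16/7 + 45.593ms (1/7)
7. 775.076ms @ 17/7 + 45.593ms (1/7)
8. 820.669ms @ 18/7 + 45.593ms (1/7)
9. 866.261ms @ 19/7 + 45.593ms (1/7)
10. 911.854ms @ 20/7 + 364.742ms (8/7)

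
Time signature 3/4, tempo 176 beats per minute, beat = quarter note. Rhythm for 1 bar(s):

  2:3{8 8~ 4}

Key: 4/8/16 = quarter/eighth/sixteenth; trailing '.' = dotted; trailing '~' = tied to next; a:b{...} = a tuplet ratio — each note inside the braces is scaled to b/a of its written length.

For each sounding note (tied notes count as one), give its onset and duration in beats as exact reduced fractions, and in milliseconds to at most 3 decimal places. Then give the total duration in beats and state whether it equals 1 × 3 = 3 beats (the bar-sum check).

1) 0.0ms=0b +255.682ms=3/4b
2) 255.682ms=3/4b +767.045ms=9/4b
Σ=3b of 3 (176bpm 3/4) — PASS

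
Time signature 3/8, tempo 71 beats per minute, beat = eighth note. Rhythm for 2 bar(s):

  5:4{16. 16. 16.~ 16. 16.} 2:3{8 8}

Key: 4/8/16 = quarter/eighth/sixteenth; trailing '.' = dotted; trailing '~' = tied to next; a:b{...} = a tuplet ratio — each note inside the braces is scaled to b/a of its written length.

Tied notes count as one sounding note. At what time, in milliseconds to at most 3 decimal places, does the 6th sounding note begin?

note 6 onset = 9/2b = 3802.817ms

1. 0.0ms @ 0 + 507.042ms (3/5)
2. 507.042ms @ 3/5 + 507.042ms (3/5)
3. 1014.085ms @ 6/5 + 1014.085ms (6/5)
4. 2028.169ms @ 12/5 + 507.042ms (3/5)
5. 2535.211ms @ 3 + 1267.606ms (3/2)
6. 3802.817ms @ 9/2 + 1267.606ms (3/2)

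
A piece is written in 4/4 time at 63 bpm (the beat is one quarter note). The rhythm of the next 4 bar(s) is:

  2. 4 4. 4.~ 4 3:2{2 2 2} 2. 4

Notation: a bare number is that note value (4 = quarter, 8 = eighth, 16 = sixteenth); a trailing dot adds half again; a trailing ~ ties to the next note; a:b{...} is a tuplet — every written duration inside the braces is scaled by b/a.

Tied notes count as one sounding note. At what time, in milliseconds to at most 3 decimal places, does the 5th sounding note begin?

1. 0.0ms @ 0 + 2857.143ms (3)
2. 2857.143ms @ 3 + 952.381ms (1)
3. 3809.524ms @ 4 + 1428.571ms (3/2)
4. 5238.095ms @ 11/2 + 2380.952ms (5/2)
5. 7619.048ms @ 8 + 1269.841ms (4/3)
6. 8888.889ms @ 28/3 + 1269.841ms (4/3)
7. 10158.73ms @ 32/3 + 1269.841ms (4/3)
8. 11428.571ms @ 12 + 2857.143ms (3)
9. 14285.714ms @ 15 + 952.381ms (1)

note 5 onset = 8b = 7619.048ms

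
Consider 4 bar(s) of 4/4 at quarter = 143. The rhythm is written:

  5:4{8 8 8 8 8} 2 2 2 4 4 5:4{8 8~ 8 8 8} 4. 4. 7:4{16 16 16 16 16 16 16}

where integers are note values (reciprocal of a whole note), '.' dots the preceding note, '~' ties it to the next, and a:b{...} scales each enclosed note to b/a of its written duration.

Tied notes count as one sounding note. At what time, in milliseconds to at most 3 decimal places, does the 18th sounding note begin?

1. 0.0ms @ 0 + 167.832ms (2/5)
2. 167.832ms @ 2/5 + 167.832ms (2/5)
3. 335.664ms @ 4/5 + 167.832ms (2/5)
4. 503.497ms @ 6/5 + 167.832ms (2/5)
5. 671.329ms @ 8/5 + 167.832ms (2/5)
6. 839.161ms @ 2 + 839.161ms (2)
7. 1678.322ms @ 4 + 839.161ms (2)
8. 2517.483ms @ 6 + 839.161ms (2)
9. 3356.643ms @ 8 + 419.58ms (1)
10. 3776.224ms @ 9 + 419.58ms (1)
11. 4195.804ms @ 10 + 167.832ms (2/5)
12. 4363.636ms @ 52/5 + 335.664ms (4/5)
13. 4699.301ms @ 56/5 + 167.832ms (2/5)
14. 4867.133ms @ 58/5 + 167.832ms (2/5)
15. 5034.965ms @ 12 + 629.371ms (3/2)
16. 5664.336ms @ 27/2 + 629.371ms (3/2)
17. 6293.706ms @ 15 + 59.94ms (1/7)
18. 6353.646ms @ 106/7 + 59.94ms (1/7)
19. 6413.586ms @ 107/7 + 59.94ms (1/7)
20. 6473.526ms @ 108/7 + 59.94ms (1/7)
21. 6533.467ms @ 109/7 + 59.94ms (1/7)
22. 6593.407ms @ 110/7 + 59.94ms (1/7)
23. 6653.347ms @ 111/7 + 59.94ms (1/7)

note 18 onset = 106/7b = 6353.646ms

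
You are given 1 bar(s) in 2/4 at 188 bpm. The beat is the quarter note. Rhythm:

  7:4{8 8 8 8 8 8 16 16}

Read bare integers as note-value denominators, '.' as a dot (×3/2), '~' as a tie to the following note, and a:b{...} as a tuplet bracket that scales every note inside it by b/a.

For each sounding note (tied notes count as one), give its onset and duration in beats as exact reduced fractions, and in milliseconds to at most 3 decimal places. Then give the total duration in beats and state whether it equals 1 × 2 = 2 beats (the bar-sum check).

1) 0.0ms=0b +91.185ms=2/7b
2) 91.185ms=2/7b +91.185ms=2/7b
3) 182.371ms=4/7b +91.185ms=2/7b
4) 273.556ms=6/7b +91.185ms=2/7b
5) 364.742ms=8/7b +91.185ms=2/7b
6) 455.927ms=10/7b +91.185ms=2/7b
7) 547.112ms=12/7b +45.593ms=1/7b
8) 592.705ms=13/7b +45.593ms=1/7b
Σ=2b of 2 (188bpm 2/4) — PASS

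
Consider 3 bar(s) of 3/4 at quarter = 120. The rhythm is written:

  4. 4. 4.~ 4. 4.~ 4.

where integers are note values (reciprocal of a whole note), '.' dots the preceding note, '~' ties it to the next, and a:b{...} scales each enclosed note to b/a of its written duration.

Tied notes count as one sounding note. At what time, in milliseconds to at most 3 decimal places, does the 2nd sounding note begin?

note 2 onset = 3/2b = 750.0ms

1. 0.0ms @ 0 + 750.0ms (3/2)
2. 750.0ms @ 3/2 + 750.0ms (3/2)
3. 1500.0ms @ 3 + 1500.0ms (3)
4. 3000.0ms @ 6 + 1500.0ms (3)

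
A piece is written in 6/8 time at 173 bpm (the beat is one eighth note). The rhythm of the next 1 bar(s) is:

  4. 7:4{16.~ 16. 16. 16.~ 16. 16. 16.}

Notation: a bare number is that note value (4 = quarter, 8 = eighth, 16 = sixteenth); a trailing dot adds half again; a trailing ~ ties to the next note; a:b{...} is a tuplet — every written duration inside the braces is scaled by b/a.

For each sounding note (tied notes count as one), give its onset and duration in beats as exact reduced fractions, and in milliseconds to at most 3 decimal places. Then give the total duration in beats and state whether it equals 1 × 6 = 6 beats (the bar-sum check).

1) 0.0ms=0b +1040.462ms=3b
2) 1040.462ms=3b +297.275ms=6/7b
3) 1337.737ms=27/7b +148.637ms=3/7b
4) 1486.375ms=30/7b +297.275ms=6/7b
5) 1783.65ms=36/7b +148.637ms=3/7b
6) 1932.287ms=39/7b +148.637ms=3/7b
Σ=6b of 6 (173bpm 6/8) — PASS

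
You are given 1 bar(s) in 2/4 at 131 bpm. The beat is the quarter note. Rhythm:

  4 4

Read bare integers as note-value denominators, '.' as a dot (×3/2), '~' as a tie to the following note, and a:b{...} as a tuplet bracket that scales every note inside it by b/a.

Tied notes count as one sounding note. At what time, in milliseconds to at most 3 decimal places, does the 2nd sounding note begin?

note 2 onset = 1b = 458.015ms

1. 0.0ms @ 0 + 458.015ms (1)
2. 458.015ms @ 1 + 458.015ms (1)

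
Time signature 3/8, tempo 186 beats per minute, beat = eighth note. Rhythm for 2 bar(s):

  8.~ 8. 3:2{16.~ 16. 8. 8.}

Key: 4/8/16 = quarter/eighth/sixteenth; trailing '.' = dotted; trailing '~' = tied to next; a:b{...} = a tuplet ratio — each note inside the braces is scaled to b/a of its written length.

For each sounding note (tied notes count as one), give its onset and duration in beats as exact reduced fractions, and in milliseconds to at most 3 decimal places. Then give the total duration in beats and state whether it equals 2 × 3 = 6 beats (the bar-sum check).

1) 0.0ms=0b +967.742ms=3b
2) 967.742ms=3b +322.581ms=1b
3) 1290.323ms=4b +322.581ms=1b
4) 1612.903ms=5b +322.581ms=1b
Σ=6b of 6 (186bpm 3/8) — PASS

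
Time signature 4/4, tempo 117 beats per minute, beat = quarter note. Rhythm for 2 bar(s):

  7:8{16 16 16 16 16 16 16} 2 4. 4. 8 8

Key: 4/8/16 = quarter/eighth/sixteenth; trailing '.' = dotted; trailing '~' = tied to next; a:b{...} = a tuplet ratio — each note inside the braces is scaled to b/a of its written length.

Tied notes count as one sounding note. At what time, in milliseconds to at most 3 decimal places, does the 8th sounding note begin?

1. 0.0ms @ 0 + 146.52ms (2/7)
2. 146.52ms @ 2/7 + 146.52ms (2/7)
3. 293.04ms @ 4/7 + 146.52ms (2/7)
4. 439.56ms @ 6/7 + 146.52ms (2/7)
5. 586.081ms @ 8/7 + 146.52ms (2/7)
6. 732.601ms @ 10/7 + 146.52ms (2/7)
7. 879.121ms @ 12/7 + 146.52ms (2/7)
8. 1025.641ms @ 2 + 1025.641ms (2)
9. 2051.282ms @ 4 + 769.231ms (3/2)
10. 2820.513ms @ 11/2 + 769.231ms (3/2)
11. 3589.744ms @ 7 + 256.41ms (1/2)
12. 3846.154ms @ 15/2 + 256.41ms (1/2)

note 8 onset = 2b = 1025.641ms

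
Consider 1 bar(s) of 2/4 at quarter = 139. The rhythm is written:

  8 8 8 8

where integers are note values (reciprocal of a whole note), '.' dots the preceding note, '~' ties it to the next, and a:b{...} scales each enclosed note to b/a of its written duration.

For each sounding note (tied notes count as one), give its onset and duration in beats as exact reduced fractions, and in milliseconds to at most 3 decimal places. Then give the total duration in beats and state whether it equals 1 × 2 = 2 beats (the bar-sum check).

1) 0.0ms=0b +215.827ms=1/2b
2) 215.827ms=1/2b +215.827ms=1/2b
3) 431.655ms=1b +215.827ms=1/2b
4) 647.482ms=3/2b +215.827ms=1/2b
Σ=2b of 2 (139bpm 2/4) — PASS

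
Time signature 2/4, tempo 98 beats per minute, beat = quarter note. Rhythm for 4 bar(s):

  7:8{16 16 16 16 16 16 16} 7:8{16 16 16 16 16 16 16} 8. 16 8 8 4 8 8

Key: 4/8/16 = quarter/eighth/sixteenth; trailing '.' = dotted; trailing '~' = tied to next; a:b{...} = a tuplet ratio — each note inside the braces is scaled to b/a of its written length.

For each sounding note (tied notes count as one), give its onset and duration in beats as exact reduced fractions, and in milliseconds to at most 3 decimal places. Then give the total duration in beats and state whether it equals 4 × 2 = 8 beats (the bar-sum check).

1) 0.0ms=0b +174.927ms=2/7b
2) 174.927ms=2/7b +174.927ms=2/7b
3) 349.854ms=4/7b +174.927ms=2/7b
4) 524.781ms=6/7b +174.927ms=2/7b
5) 699.708ms=8/7b +174.927ms=2/7b
6) 874.636ms=10/7b +174.927ms=2/7b
7) 1049.563ms=12/7b +174.927ms=2/7b
8) 1224.49ms=2b +174.927ms=2/7b
9) 1399.417ms=16/7b +174.927ms=2/7b
10) 1574.344ms=18/7b +174.927ms=2/7b
11) 1749.271ms=20/7b +174.927ms=2/7b
12) 1924.198ms=22/7b +174.927ms=2/7b
13) 2099.125ms=24/7b +174.927ms=2/7b
14) 2274.052ms=26/7b +174.927ms=2/7b
15) 2448.98ms=4b +459.184ms=3/4b
16) 2908.163ms=19/4b +153.061ms=1/4b
17) 3061.224ms=5b +306.122ms=1/2b
18) 3367.347ms=11/2b +306.122ms=1/2b
19) 3673.469ms=6b +612.245ms=1b
20) 4285.714ms=7b +306.122ms=1/2b
21) 4591.837ms=15/2b +306.122ms=1/2b
Σ=8b of 8 (98bpm 2/4) — PASS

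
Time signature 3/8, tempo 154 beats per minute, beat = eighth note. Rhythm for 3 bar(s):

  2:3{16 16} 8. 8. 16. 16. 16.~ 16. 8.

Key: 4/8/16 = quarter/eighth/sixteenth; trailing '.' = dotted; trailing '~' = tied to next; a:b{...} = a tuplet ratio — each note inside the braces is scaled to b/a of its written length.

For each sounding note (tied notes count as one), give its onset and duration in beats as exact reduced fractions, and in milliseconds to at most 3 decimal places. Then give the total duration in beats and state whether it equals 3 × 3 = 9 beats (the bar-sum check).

1) 0.0ms=0b +292.208ms=3/4b
2) 292.208ms=3/4b +292.208ms=3/4b
3) 584.416ms=3/2b +584.416ms=3/2b
4) 1168.831ms=3b +584.416ms=3/2b
5) 1753.247ms=9/2b +292.208ms=3/4b
6) 2045.455ms=21/4b +292.208ms=3/4b
7) 2337.662ms=6b +584.416ms=3/2b
8) 2922.078ms=15/2b +584.416ms=3/2b
Σ=9b of 9 (154bpm 3/8) — PASS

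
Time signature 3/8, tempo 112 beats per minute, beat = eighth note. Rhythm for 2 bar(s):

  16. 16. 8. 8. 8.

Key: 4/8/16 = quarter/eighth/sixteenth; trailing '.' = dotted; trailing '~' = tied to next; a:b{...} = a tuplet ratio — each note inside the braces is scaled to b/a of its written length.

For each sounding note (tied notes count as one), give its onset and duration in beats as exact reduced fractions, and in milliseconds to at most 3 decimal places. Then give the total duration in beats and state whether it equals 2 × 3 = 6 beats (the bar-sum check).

1) 0.0ms=0b +401.786ms=3/4b
2) 401.786ms=3/4b +401.786ms=3/4b
3) 803.571ms=3/2b +803.571ms=3/2b
4) 1607.143ms=3b +803.571ms=3/2b
5) 2410.714ms=9/2b +803.571ms=3/2b
Σ=6b of 6 (112bpm 3/8) — PASS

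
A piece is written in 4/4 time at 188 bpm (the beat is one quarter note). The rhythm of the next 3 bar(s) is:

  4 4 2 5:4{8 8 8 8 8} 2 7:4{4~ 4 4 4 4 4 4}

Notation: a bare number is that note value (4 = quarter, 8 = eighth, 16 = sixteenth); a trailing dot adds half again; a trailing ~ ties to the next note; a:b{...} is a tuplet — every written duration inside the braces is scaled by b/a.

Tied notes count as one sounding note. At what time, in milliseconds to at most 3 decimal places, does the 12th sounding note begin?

1. 0.0ms @ 0 + 319.149ms (1)
2. 319.149ms @ 1 + 319.149ms (1)
3. 638.298ms @ 2 + 638.298ms (2)
4. 1276.596ms @ 4 + 127.66ms (2/5)
5. 1404.255ms @ 22/5 + 127.66ms (2/5)
6. 1531.915ms @ 24/5 + 127.66ms (2/5)
7. 1659.574ms @ 26/5 + 127.66ms (2/5)
8. 1787.234ms @ 28/5 + 127.66ms (2/5)
9. 1914.894ms @ 6 + 638.298ms (2)
10. 2553.191ms @ 8 + 364.742ms (8/7)
11. 2917.933ms @ 64/7 + 182.371ms (4/7)
12. 3100.304ms @ 68/7 + 182.371ms (4/7)
13. 3282.675ms @ 72/7 + 182.371ms (4/7)
14. 3465.046ms @ 76/7 + 182.371ms (4/7)
15. 3647.416ms @ 80/7 + 182.371ms (4/7)

note 12 onset = 68/7b = 3100.304ms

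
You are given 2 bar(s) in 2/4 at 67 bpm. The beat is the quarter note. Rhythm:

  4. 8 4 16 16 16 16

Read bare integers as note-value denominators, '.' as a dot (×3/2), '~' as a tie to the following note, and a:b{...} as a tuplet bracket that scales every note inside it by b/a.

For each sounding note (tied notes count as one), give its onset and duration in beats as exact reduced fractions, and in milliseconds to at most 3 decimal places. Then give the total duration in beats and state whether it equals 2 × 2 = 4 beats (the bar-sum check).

1) 0.0ms=0b +1343.284ms=3/2b
2) 1343.284ms=3/2b +447.761ms=1/2b
3) 1791.045ms=2b +895.522ms=1b
4) 2686.567ms=3b +223.881ms=1/4b
5) 2910.448ms=13/4b +223.881ms=1/4b
6) 3134.328ms=7/2b +223.881ms=1/4b
7) 3358.209ms=15/4b +223.881ms=1/4b
Σ=4b of 4 (67bpm 2/4) — PASS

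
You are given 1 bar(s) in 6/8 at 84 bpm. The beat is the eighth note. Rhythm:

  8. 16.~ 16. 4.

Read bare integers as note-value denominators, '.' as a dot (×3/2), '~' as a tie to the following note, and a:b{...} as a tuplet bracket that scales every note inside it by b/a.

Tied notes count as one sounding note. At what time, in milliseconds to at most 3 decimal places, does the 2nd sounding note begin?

1. 0.0ms @ 0 + 1071.429ms (3/2)
2. 1071.429ms @ 3/2 + 1071.429ms (3/2)
3. 2142.857ms @ 3 + 2142.857ms (3)

note 2 onset = 3/2b = 1071.429ms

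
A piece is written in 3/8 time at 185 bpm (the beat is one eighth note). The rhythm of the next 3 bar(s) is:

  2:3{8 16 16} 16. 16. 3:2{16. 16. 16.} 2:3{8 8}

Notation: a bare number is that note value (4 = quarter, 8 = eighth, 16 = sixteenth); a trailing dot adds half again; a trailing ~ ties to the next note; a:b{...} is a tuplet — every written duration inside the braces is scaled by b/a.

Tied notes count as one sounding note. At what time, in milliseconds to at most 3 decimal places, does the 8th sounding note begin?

note 8 onset = 11/2b = 1783.784ms

1. 0.0ms @ 0 + 486.486ms (3/2)
2. 486.486ms @ 3/2 + 243.243ms (3/4)
3. 729.73ms @ 9/4 + 243.243ms (3/4)
4. 972.973ms @ 3 + 243.243ms (3/4)
5. 1216.216ms @ 15/4 + 243.243ms (3/4)
6. 1459.459ms @ 9/2 + 162.162ms (1/2)
7. 1621.622ms @ 5 + 162.162ms (1/2)
8. 1783.784ms @ 11/2 + 162.162ms (1/2)
9. 1945.946ms @ 6 + 486.486ms (3/2)
10. 2432.432ms @ 15/2 + 486.486ms (3/2)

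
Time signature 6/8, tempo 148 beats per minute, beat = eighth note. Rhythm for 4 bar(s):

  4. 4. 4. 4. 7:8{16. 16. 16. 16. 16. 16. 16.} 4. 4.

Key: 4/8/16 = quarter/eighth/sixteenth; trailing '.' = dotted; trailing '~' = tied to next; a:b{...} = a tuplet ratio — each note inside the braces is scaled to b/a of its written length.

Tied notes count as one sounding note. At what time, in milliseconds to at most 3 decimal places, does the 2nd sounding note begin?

1. 0.0ms @ 0 + 1216.216ms (3)
2. 1216.216ms @ 3 + 1216.216ms (3)
3. 2432.432ms @ 6 + 1216.216ms (3)
4. 3648.649ms @ 9 + 1216.216ms (3)
5. 4864.865ms @ 12 + 347.49ms (6/7)
6. 5212.355ms @ 90/7 + 347.49ms (6/7)
7. 5559.846ms @ 96/7 + 347.49ms (6/7)
8. 5907.336ms @ 102/7 + 347.49ms (6/7)
9. 6254.826ms @ 108/7 + 347.49ms (6/7)
10. 6602.317ms @ 114/7 + 347.49ms (6/7)
11. 6949.807ms @ 120/7 + 347.49ms (6/7)
12. 7297.297ms @ 18 + 1216.216ms (3)
13. 8513.514ms @ 21 + 1216.216ms (3)

note 2 onset = 3b = 1216.216ms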